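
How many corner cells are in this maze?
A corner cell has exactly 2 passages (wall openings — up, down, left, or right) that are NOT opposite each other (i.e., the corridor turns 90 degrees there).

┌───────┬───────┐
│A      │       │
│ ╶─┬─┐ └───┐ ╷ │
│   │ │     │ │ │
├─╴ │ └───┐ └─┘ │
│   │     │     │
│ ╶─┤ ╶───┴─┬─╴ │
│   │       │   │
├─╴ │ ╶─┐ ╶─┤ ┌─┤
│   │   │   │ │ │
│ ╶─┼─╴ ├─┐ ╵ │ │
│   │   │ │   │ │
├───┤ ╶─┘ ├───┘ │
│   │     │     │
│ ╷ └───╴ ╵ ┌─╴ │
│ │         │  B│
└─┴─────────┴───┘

Counting corner cells (2 non-opposite passages):
Total corners: 32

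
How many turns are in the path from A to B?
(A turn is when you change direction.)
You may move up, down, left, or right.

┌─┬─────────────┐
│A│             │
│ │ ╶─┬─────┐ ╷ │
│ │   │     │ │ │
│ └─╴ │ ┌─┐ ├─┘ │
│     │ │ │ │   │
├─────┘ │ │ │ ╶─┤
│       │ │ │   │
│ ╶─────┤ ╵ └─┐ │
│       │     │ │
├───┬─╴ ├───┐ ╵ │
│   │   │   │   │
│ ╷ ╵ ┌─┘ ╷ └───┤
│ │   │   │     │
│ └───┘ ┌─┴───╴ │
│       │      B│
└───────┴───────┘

Directions: down, down, right, right, up, left, up, right, right, right, right, right, right, down, down, left, down, right, down, down, left, up, left, up, up, up, left, left, down, down, left, left, left, down, right, right, right, down, left, down, left, up, left, down, down, right, right, right, up, right, up, right, down, right, right, down
Number of turns: 34

Solution:

┌─┬─────────────┐
│A│↱ → → → → → ↓│
│ │ ╶─┬─────┐ ╷ │
│↓│↑ ↰│↓ ← ↰│ │↓│
│ └─╴ │ ┌─┐ ├─┘ │
│↳ → ↑│↓│ │↑│↓ ↲│
├─────┘ │ │ │ ╶─┤
│↓ ← ← ↲│ │↑│↳ ↓│
│ ╶─────┤ ╵ └─┐ │
│↳ → → ↓│  ↑ ↰│↓│
├───┬─╴ ├───┐ ╵ │
│↓ ↰│↓ ↲│↱ ↓│↑ ↲│
│ ╷ ╵ ┌─┘ ╷ └───┤
│↓│↑ ↲│↱ ↑│↳ → ↓│
│ └───┘ ┌─┴───╴ │
│↳ → → ↑│      B│
└───────┴───────┘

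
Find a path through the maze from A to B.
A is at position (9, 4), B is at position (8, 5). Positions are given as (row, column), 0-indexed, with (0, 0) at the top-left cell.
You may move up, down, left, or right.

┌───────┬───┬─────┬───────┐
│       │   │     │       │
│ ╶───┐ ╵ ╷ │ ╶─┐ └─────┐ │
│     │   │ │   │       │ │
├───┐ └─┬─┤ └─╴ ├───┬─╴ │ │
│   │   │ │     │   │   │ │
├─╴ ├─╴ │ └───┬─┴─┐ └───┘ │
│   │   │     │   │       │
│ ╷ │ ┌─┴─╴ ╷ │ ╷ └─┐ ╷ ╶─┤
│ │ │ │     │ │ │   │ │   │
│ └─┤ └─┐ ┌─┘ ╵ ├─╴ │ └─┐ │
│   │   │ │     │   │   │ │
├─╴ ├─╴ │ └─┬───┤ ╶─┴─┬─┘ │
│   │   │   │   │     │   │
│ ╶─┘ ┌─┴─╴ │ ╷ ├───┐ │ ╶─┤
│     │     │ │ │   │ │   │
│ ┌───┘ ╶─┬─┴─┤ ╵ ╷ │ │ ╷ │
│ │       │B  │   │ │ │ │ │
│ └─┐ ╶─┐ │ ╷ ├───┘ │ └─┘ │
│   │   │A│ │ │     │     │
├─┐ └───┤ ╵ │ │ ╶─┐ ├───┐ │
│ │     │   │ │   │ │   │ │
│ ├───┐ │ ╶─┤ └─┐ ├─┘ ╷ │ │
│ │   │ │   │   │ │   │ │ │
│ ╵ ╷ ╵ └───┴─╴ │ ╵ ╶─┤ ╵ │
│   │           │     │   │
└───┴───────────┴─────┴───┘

Finding the shortest path from (9, 4) to (8, 5):
Path length: 4 steps
Directions: down → right → up → up

Solution:

┌───────┬───┬─────┬───────┐
│       │   │     │       │
│ ╶───┐ ╵ ╷ │ ╶─┐ └─────┐ │
│     │   │ │   │       │ │
├───┐ └─┬─┤ └─╴ ├───┬─╴ │ │
│   │   │ │     │   │   │ │
├─╴ ├─╴ │ └───┬─┴─┐ └───┘ │
│   │   │     │   │       │
│ ╷ │ ┌─┴─╴ ╷ │ ╷ └─┐ ╷ ╶─┤
│ │ │ │     │ │ │   │ │   │
│ └─┤ └─┐ ┌─┘ ╵ ├─╴ │ └─┐ │
│   │   │ │     │   │   │ │
├─╴ ├─╴ │ └─┬───┤ ╶─┴─┬─┘ │
│   │   │   │   │     │   │
│ ╶─┘ ┌─┴─╴ │ ╷ ├───┐ │ ╶─┤
│     │     │ │ │   │ │   │
│ ┌───┘ ╶─┬─┴─┤ ╵ ╷ │ │ ╷ │
│ │       │B  │   │ │ │ │ │
│ └─┐ ╶─┐ │ ╷ ├───┘ │ └─┘ │
│   │   │A│↑│ │     │     │
├─┐ └───┤ ╵ │ │ ╶─┐ ├───┐ │
│ │     │↳ ↑│ │   │ │   │ │
│ ├───┐ │ ╶─┤ └─┐ ├─┘ ╷ │ │
│ │   │ │   │   │ │   │ │ │
│ ╵ ╷ ╵ └───┴─╴ │ ╵ ╶─┤ ╵ │
│   │           │     │   │
└───┴───────────┴─────┴───┘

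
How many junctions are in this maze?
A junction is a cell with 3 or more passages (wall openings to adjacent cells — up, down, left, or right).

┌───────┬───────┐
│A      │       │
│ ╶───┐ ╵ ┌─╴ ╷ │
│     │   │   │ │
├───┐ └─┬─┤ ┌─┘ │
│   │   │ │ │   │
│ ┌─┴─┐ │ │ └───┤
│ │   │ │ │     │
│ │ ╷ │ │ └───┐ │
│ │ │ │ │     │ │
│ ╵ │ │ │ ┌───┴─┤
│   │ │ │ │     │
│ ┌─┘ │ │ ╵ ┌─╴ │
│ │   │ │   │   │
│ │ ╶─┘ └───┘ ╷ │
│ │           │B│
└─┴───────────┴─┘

Checking each cell for number of passages:

Junctions found (3+ passages):
  (0, 6): 3 passages
  (4, 4): 3 passages
  (5, 0): 3 passages
  (6, 7): 3 passages
  (7, 3): 3 passages
Total junctions: 5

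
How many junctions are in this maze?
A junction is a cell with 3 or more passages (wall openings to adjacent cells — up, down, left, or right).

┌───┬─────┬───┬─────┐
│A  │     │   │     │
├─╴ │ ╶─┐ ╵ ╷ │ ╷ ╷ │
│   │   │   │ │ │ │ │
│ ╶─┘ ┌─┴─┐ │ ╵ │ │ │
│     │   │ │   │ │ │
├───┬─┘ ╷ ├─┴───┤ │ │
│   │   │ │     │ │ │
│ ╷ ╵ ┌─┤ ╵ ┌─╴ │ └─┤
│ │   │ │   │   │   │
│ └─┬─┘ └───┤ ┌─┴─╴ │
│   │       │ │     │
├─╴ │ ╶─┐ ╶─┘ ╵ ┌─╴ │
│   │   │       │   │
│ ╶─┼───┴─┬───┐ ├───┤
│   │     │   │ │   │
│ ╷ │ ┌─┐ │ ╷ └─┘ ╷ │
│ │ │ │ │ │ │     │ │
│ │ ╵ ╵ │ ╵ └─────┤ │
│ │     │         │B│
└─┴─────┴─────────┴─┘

Checking each cell for number of passages:

Junctions found (3+ passages):
  (0, 8): 3 passages
  (1, 2): 3 passages
  (1, 5): 3 passages
  (5, 3): 3 passages
  (5, 4): 3 passages
  (5, 9): 3 passages
  (6, 6): 3 passages
  (6, 7): 3 passages
  (7, 0): 3 passages
  (9, 2): 3 passages
  (9, 5): 3 passages
Total junctions: 11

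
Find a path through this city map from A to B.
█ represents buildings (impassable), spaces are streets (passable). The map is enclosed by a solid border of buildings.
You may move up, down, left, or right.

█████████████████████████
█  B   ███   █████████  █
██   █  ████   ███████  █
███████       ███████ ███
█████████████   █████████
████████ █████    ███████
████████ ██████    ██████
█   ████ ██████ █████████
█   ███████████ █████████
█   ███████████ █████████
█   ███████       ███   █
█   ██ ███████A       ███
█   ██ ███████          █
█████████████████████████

Finding the shortest path from A to B:
Movement: cardinal only
Path length: 23 steps
Directions: up → right → up → up → up → up → up → up → left → left → up → left → left → left → left → left → left → up → left → up → left → left → left

Solution:

█████████████████████████
█  B←←↰███   █████████  █
██   █↑↰████   ███████  █
███████↑←←←←←↰███████ ███
█████████████↑←↰█████████
████████ █████ ↑  ███████
████████ ██████↑   ██████
█   ████ ██████↑█████████
█   ███████████↑█████████
█   ███████████↑█████████
█   ███████   ↱↑  ███   █
█   ██ ███████A       ███
█   ██ ███████          █
█████████████████████████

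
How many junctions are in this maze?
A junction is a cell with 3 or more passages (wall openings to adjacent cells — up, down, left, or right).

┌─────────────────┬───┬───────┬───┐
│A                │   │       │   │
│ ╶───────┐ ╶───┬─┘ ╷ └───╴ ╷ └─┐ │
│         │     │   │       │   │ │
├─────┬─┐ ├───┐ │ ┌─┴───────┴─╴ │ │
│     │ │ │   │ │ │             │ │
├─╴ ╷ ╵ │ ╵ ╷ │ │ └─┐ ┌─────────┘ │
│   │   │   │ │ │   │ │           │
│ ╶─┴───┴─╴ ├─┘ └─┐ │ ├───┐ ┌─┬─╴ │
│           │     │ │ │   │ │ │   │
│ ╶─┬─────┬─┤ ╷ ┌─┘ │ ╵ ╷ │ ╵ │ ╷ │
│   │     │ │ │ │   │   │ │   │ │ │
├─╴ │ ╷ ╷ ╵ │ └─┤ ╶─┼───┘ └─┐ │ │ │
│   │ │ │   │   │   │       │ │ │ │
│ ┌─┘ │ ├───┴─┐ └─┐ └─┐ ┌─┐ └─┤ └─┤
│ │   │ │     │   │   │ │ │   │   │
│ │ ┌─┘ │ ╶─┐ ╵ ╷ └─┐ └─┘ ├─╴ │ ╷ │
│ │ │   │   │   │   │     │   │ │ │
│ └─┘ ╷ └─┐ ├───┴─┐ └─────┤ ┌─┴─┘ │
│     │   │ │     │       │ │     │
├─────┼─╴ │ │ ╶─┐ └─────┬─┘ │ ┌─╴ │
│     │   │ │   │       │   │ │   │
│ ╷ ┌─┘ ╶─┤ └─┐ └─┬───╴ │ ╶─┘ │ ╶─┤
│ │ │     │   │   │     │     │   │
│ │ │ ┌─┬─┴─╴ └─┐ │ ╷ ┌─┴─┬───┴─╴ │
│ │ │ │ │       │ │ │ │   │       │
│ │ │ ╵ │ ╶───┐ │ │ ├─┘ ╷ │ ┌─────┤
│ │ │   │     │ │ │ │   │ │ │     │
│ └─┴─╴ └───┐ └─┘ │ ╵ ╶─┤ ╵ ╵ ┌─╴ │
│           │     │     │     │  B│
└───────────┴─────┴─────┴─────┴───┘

Checking each cell for number of passages:

Junctions found (3+ passages):
  (0, 5): 3 passages
  (0, 13): 3 passages
  (2, 1): 3 passages
  (2, 10): 3 passages
  (3, 5): 3 passages
  (3, 13): 3 passages
  (3, 16): 3 passages
  (4, 0): 3 passages
  (4, 7): 4 passages
  (4, 16): 3 passages
  (5, 3): 3 passages
  (5, 14): 3 passages
  (6, 11): 3 passages
  (6, 12): 3 passages
  (7, 7): 3 passages
  (7, 15): 3 passages
  (8, 3): 3 passages
  (9, 16): 3 passages
  (10, 1): 3 passages
  (11, 3): 3 passages
  (11, 10): 3 passages
  (12, 6): 3 passages
  (13, 3): 3 passages
  (14, 3): 3 passages
  (14, 10): 3 passages
  (14, 13): 3 passages
Total junctions: 26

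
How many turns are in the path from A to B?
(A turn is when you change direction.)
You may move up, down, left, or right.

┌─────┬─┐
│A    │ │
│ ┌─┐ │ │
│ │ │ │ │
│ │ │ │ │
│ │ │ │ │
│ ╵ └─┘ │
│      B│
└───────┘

Directions: down, down, down, right, right, right
Number of turns: 1

Solution:

┌─────┬─┐
│A    │ │
│ ┌─┐ │ │
│↓│ │ │ │
│ │ │ │ │
│↓│ │ │ │
│ ╵ └─┘ │
│↳ → → B│
└───────┘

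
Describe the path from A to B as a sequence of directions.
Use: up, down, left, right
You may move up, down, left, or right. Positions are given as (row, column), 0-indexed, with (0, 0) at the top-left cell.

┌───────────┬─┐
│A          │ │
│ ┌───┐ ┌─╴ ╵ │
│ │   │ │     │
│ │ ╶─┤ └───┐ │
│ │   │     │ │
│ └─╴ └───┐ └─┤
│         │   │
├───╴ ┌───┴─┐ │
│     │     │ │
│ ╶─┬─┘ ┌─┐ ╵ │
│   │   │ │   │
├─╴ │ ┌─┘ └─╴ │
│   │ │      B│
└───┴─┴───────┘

Finding the path and converting it to directions:
Path through cells: (0,0) → (0,1) → (0,2) → (0,3) → (1,3) → (2,3) → (2,4) → (2,5) → (3,5) → (3,6) → (4,6) → (5,6) → (6,6)
Directions: right, right, right, down, down, right, right, down, right, down, down, down

Solution:

┌───────────┬─┐
│A → → ↓    │ │
│ ┌───┐ ┌─╴ ╵ │
│ │   │↓│     │
│ │ ╶─┤ └───┐ │
│ │   │↳ → ↓│ │
│ └─╴ └───┐ └─┤
│         │↳ ↓│
├───╴ ┌───┴─┐ │
│     │     │↓│
│ ╶─┬─┘ ┌─┐ ╵ │
│   │   │ │  ↓│
├─╴ │ ┌─┘ └─╴ │
│   │ │      B│
└───┴─┴───────┘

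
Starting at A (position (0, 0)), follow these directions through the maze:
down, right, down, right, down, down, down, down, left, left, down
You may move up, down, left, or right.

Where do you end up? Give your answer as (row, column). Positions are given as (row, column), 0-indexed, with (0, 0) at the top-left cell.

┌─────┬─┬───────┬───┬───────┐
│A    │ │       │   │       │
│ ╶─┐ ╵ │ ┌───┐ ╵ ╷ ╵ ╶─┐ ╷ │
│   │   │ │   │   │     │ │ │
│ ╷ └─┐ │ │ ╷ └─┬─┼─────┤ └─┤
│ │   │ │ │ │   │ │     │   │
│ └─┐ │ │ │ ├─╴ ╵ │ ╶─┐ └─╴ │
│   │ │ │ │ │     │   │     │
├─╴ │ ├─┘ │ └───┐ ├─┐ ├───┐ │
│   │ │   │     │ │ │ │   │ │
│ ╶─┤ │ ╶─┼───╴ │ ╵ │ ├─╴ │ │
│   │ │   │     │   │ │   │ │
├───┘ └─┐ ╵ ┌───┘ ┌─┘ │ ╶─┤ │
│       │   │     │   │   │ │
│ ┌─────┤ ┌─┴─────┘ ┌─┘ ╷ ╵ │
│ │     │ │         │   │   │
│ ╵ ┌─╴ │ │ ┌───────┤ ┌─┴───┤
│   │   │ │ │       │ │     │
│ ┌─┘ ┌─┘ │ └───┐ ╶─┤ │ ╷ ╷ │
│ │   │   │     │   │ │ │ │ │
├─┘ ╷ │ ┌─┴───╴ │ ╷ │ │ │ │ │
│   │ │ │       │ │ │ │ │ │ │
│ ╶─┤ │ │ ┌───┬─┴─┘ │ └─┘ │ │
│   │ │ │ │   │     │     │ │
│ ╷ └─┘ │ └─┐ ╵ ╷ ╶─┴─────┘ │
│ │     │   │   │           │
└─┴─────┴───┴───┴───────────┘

Following directions step by step:
Start: (0, 0)
  down: (0, 0) → (1, 0)
  right: (1, 0) → (1, 1)
  down: (1, 1) → (2, 1)
  right: (2, 1) → (2, 2)
  down: (2, 2) → (3, 2)
  down: (3, 2) → (4, 2)
  down: (4, 2) → (5, 2)
  down: (5, 2) → (6, 2)
  left: (6, 2) → (6, 1)
  left: (6, 1) → (6, 0)
  down: (6, 0) → (7, 0)
Final position: (7, 0)

Path taken:

┌─────┬─┬───────┬───┬───────┐
│A    │ │       │   │       │
│ ╶─┐ ╵ │ ┌───┐ ╵ ╷ ╵ ╶─┐ ╷ │
│↳ ↓│   │ │   │   │     │ │ │
│ ╷ └─┐ │ │ ╷ └─┬─┼─────┤ └─┤
│ │↳ ↓│ │ │ │   │ │     │   │
│ └─┐ │ │ │ ├─╴ ╵ │ ╶─┐ └─╴ │
│   │↓│ │ │ │     │   │     │
├─╴ │ ├─┘ │ └───┐ ├─┐ ├───┐ │
│   │↓│   │     │ │ │ │   │ │
│ ╶─┤ │ ╶─┼───╴ │ ╵ │ ├─╴ │ │
│   │↓│   │     │   │ │   │ │
├───┘ └─┐ ╵ ┌───┘ ┌─┘ │ ╶─┤ │
│↓ ← ↲  │   │     │   │   │ │
│ ┌─────┤ ┌─┴─────┘ ┌─┘ ╷ ╵ │
│B│     │ │         │   │   │
│ ╵ ┌─╴ │ │ ┌───────┤ ┌─┴───┤
│   │   │ │ │       │ │     │
│ ┌─┘ ┌─┘ │ └───┐ ╶─┤ │ ╷ ╷ │
│ │   │   │     │   │ │ │ │ │
├─┘ ╷ │ ┌─┴───╴ │ ╷ │ │ │ │ │
│   │ │ │       │ │ │ │ │ │ │
│ ╶─┤ │ │ ┌───┬─┴─┘ │ └─┘ │ │
│   │ │ │ │   │     │     │ │
│ ╷ └─┘ │ └─┐ ╵ ╷ ╶─┴─────┘ │
│ │     │   │   │           │
└─┴─────┴───┴───┴───────────┘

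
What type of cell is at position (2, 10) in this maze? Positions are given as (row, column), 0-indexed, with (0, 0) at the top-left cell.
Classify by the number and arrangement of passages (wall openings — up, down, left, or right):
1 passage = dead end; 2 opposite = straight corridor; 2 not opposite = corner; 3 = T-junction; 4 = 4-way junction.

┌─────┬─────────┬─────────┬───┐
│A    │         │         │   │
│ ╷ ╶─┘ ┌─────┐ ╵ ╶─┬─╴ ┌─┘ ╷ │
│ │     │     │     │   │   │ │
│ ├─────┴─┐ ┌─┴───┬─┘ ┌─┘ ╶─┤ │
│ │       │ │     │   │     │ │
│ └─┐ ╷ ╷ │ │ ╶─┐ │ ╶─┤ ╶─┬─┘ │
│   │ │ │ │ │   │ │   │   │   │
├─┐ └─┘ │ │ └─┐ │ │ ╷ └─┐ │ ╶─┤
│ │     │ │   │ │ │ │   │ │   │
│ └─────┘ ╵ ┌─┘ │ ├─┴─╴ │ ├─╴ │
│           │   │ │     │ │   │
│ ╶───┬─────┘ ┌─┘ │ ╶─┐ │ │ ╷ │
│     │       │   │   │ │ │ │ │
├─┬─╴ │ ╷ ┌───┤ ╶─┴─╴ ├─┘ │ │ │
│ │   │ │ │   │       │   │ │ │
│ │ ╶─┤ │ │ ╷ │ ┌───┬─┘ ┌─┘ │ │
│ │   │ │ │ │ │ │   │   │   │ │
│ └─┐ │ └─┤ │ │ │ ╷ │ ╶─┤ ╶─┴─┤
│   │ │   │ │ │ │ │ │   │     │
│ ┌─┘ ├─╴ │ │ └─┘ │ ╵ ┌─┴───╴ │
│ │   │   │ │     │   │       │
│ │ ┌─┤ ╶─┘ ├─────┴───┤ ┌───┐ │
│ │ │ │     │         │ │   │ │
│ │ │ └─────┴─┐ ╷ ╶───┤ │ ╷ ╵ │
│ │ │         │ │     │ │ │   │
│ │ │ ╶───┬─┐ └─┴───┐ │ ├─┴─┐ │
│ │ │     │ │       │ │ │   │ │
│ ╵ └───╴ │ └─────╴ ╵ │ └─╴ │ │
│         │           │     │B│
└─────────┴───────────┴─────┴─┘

Checking cell at (2, 10):
Number of passages: 2
Cell type: corner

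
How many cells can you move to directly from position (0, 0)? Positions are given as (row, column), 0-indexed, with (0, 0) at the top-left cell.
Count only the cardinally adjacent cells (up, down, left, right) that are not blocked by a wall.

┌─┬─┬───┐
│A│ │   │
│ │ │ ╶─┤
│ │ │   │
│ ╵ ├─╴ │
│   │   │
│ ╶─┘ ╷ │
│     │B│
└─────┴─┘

Checking passable neighbors of (0, 0):
Neighbors: (1, 0)
Count: 1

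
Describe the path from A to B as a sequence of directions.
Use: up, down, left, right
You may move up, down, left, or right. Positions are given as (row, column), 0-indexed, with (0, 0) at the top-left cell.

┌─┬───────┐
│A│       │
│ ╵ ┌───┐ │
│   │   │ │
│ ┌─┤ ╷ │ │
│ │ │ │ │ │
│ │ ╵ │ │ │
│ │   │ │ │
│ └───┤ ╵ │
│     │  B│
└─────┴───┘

Finding the path and converting it to directions:
Path through cells: (0,0) → (1,0) → (1,1) → (0,1) → (0,2) → (0,3) → (0,4) → (1,4) → (2,4) → (3,4) → (4,4)
Directions: down, right, up, right, right, right, down, down, down, down

Solution:

┌─┬───────┐
│A│↱ → → ↓│
│ ╵ ┌───┐ │
│↳ ↑│   │↓│
│ ┌─┤ ╷ │ │
│ │ │ │ │↓│
│ │ ╵ │ │ │
│ │   │ │↓│
│ └───┤ ╵ │
│     │  B│
└─────┴───┘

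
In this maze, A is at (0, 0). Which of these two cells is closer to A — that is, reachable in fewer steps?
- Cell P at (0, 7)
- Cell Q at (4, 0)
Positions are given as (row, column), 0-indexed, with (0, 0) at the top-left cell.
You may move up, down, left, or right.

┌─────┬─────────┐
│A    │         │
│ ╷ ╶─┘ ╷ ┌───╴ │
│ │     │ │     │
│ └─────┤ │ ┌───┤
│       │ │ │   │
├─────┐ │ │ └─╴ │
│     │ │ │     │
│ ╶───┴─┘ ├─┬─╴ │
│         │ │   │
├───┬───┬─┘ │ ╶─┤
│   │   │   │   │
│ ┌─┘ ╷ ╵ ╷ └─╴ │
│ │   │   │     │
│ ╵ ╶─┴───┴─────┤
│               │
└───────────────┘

Shortest path A → P at (0, 7): 9 steps
Shortest path A → Q at (4, 0): 14 steps

P is closer (9 steps vs 14 steps).

Path to P:

┌─────┬─────────┐
│A ↓  │↱ → → → P│
│ ╷ ╶─┘ ╷ ┌───╴ │
│ │↳ → ↑│ │     │
│ └─────┤ │ ┌───┤
│       │ │ │   │
├─────┐ │ │ └─╴ │
│     │ │ │     │
│ ╶───┴─┘ ├─┬─╴ │
│         │ │   │
├───┬───┬─┘ │ ╶─┤
│   │   │   │   │
│ ┌─┘ ╷ ╵ ╷ └─╴ │
│ │   │   │     │
│ ╵ ╶─┴───┴─────┤
│               │
└───────────────┘

Path to Q:

┌─────┬─────────┐
│A ↓  │↱ ↓      │
│ ╷ ╶─┘ ╷ ┌───╴ │
│ │↳ → ↑│↓│     │
│ └─────┤ │ ┌───┤
│       │↓│ │   │
├─────┐ │ │ └─╴ │
│     │ │↓│     │
│ ╶───┴─┘ ├─┬─╴ │
│Q ← ← ← ↲│ │   │
├───┬───┬─┘ │ ╶─┤
│   │   │   │   │
│ ┌─┘ ╷ ╵ ╷ └─╴ │
│ │   │   │     │
│ ╵ ╶─┴───┴─────┤
│               │
└───────────────┘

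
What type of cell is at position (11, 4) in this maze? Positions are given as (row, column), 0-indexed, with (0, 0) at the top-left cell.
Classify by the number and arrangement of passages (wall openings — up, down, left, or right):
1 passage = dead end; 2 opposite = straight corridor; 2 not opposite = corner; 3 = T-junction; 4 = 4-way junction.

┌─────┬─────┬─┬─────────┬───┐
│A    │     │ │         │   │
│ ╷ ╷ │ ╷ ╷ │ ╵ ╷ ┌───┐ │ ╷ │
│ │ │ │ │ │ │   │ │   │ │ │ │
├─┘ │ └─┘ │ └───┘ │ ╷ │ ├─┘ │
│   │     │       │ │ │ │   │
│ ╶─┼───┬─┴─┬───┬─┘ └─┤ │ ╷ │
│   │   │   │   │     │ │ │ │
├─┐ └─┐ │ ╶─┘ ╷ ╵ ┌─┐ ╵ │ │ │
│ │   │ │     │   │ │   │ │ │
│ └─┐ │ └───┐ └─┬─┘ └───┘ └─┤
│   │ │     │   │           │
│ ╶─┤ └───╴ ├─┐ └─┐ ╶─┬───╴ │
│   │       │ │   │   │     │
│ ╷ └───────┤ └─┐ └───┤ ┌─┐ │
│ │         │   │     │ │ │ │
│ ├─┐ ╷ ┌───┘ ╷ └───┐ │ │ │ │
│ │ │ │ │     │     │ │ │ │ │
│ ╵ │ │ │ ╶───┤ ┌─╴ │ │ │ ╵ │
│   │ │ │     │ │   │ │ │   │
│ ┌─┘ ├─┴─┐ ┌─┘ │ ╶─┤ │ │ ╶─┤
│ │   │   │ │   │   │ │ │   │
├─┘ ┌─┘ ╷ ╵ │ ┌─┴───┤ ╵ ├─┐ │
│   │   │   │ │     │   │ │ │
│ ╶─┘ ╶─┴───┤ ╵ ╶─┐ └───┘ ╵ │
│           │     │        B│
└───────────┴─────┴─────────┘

Checking cell at (11, 4):
Number of passages: 2
Cell type: corner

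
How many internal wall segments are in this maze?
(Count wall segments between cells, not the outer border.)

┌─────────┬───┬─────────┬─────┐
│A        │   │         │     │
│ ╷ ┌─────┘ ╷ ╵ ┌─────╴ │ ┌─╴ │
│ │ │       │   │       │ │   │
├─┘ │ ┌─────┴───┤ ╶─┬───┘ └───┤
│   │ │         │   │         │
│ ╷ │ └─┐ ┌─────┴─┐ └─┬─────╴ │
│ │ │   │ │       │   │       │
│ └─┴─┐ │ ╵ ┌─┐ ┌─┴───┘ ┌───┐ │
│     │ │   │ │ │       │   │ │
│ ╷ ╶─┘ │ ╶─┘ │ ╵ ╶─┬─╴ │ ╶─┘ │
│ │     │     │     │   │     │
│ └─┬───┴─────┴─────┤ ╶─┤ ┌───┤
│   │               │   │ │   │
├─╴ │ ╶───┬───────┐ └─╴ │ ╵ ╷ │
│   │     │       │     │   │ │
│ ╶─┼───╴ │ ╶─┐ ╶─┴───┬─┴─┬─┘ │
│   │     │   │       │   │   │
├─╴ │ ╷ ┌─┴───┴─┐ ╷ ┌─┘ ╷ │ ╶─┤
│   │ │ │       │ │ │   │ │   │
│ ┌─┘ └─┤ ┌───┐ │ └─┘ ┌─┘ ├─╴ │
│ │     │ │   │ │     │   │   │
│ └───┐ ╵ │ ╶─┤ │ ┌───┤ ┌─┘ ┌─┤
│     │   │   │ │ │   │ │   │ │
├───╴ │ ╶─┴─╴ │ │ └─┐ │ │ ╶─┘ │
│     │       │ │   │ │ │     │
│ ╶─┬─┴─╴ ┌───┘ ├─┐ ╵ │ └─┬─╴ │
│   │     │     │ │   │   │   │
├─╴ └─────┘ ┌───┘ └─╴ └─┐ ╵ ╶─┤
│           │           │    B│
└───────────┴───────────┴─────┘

Counting internal wall segments:
Total internal walls: 196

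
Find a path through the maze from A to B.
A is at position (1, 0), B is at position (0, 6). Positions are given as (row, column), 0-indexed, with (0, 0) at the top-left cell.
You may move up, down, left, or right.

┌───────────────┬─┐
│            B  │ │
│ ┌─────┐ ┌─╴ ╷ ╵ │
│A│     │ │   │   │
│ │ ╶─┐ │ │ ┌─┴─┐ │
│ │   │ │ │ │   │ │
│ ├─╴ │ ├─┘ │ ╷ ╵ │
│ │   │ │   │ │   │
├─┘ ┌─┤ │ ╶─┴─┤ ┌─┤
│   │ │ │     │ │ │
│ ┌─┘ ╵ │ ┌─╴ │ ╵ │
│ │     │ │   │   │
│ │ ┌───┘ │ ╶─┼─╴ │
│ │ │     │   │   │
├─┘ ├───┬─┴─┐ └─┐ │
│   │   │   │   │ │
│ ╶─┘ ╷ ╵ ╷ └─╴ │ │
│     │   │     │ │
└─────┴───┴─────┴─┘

Finding the shortest path from (1, 0) to (0, 6):
Path length: 7 steps
Directions: up → right → right → right → right → right → right

Solution:

┌───────────────┬─┐
│↱ → → → → → B  │ │
│ ┌─────┐ ┌─╴ ╷ ╵ │
│A│     │ │   │   │
│ │ ╶─┐ │ │ ┌─┴─┐ │
│ │   │ │ │ │   │ │
│ ├─╴ │ ├─┘ │ ╷ ╵ │
│ │   │ │   │ │   │
├─┘ ┌─┤ │ ╶─┴─┤ ┌─┤
│   │ │ │     │ │ │
│ ┌─┘ ╵ │ ┌─╴ │ ╵ │
│ │     │ │   │   │
│ │ ┌───┘ │ ╶─┼─╴ │
│ │ │     │   │   │
├─┘ ├───┬─┴─┐ └─┐ │
│   │   │   │   │ │
│ ╶─┘ ╷ ╵ ╷ └─╴ │ │
│     │   │     │ │
└─────┴───┴─────┴─┘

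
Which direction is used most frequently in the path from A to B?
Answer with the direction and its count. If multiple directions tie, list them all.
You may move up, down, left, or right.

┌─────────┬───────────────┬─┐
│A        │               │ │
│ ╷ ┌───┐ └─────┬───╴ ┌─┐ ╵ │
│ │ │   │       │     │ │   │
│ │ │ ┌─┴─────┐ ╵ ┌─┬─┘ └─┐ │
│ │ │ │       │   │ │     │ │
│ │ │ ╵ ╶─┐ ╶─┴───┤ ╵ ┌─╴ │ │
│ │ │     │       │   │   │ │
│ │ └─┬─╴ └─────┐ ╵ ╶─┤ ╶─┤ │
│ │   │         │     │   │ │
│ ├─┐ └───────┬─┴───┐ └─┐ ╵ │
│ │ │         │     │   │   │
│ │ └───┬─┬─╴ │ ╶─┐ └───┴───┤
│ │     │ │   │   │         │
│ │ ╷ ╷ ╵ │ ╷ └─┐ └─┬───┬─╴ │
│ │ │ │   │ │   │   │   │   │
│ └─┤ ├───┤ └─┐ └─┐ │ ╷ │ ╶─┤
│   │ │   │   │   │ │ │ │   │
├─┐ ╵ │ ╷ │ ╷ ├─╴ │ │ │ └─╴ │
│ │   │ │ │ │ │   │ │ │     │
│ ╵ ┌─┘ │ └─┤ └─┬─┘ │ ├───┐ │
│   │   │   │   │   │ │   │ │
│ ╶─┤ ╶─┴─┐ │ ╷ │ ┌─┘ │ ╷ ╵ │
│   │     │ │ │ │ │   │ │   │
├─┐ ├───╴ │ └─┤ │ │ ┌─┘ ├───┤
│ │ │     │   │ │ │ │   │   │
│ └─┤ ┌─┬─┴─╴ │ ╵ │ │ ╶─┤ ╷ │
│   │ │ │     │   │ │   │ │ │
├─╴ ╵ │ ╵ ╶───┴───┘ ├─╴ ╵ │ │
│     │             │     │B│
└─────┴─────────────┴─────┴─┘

Directions: right, down, down, down, down, right, down, right, right, right, right, down, left, down, down, right, down, down, right, down, down, down, right, up, up, up, right, up, up, up, left, up, left, up, right, right, down, right, right, right, right, down, left, down, right, down, down, down, left, up, left, down, down, left, down, right, down, right, up, up, right, down, down
Counts: {'right': 20, 'down': 25, 'left': 7, 'up': 11}
Most common: down (25 times)

Solution:

┌─────────┬───────────────┬─┐
│A ↓      │               │ │
│ ╷ ┌───┐ └─────┬───╴ ┌─┐ ╵ │
│ │↓│   │       │     │ │   │
│ │ │ ┌─┴─────┐ ╵ ┌─┬─┘ └─┐ │
│ │↓│ │       │   │ │     │ │
│ │ │ ╵ ╶─┐ ╶─┴───┤ ╵ ┌─╴ │ │
│ │↓│     │       │   │   │ │
│ │ └─┬─╴ └─────┐ ╵ ╶─┤ ╶─┤ │
│ │↳ ↓│         │     │   │ │
│ ├─┐ └───────┬─┴───┐ └─┐ ╵ │
│ │ │↳ → → → ↓│↱ → ↓│   │   │
│ │ └───┬─┬─╴ │ ╶─┐ └───┴───┤
│ │     │ │↓ ↲│↑ ↰│↳ → → → ↓│
│ │ ╷ ╷ ╵ │ ╷ └─┐ └─┬───┬─╴ │
│ │ │ │   │↓│   │↑ ↰│   │↓ ↲│
│ └─┤ ├───┤ └─┐ └─┐ │ ╷ │ ╶─┤
│   │ │   │↳ ↓│   │↑│ │ │↳ ↓│
├─┐ ╵ │ ╷ │ ╷ ├─╴ │ │ │ └─╴ │
│ │   │ │ │ │↓│   │↑│ │    ↓│
│ ╵ ┌─┘ │ └─┤ └─┬─┘ │ ├───┐ │
│   │   │   │↳ ↓│↱ ↑│ │↓ ↰│↓│
│ ╶─┤ ╶─┴─┐ │ ╷ │ ┌─┘ │ ╷ ╵ │
│   │     │ │ │↓│↑│   │↓│↑ ↲│
├─┐ ├───╴ │ └─┤ │ │ ┌─┘ ├───┤
│ │ │     │   │↓│↑│ │↓ ↲│↱ ↓│
│ └─┤ ┌─┬─┴─╴ │ ╵ │ │ ╶─┤ ╷ │
│   │ │ │     │↳ ↑│ │↳ ↓│↑│↓│
├─╴ ╵ │ ╵ ╶───┴───┘ ├─╴ ╵ │ │
│     │             │  ↳ ↑│B│
└─────┴─────────────┴─────┴─┘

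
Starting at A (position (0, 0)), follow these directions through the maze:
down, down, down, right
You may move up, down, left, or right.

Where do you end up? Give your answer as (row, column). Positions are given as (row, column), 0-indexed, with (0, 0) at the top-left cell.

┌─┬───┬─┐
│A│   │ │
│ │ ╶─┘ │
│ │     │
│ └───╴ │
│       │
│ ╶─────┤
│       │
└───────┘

Following directions step by step:
Start: (0, 0)
  down: (0, 0) → (1, 0)
  down: (1, 0) → (2, 0)
  down: (2, 0) → (3, 0)
  right: (3, 0) → (3, 1)
Final position: (3, 1)

Path taken:

┌─┬───┬─┐
│A│   │ │
│ │ ╶─┘ │
│↓│     │
│ └───╴ │
│↓      │
│ ╶─────┤
│↳ B    │
└───────┘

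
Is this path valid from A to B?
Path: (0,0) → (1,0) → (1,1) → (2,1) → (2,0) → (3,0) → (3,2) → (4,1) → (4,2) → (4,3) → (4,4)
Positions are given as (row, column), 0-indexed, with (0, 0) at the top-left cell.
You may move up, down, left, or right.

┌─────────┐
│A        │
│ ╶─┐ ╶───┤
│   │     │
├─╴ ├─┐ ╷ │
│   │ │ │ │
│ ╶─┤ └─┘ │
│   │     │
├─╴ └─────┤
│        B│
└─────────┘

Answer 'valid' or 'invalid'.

Checking path validity:
Result: Invalid move at step 6: cannot move from (3, 0) to (3, 2).

invalid

Correct solution:

┌─────────┐
│A        │
│ ╶─┐ ╶───┤
│↳ ↓│     │
├─╴ ├─┐ ╷ │
│↓ ↲│ │ │ │
│ ╶─┤ └─┘ │
│↳ ↓│     │
├─╴ └─────┤
│  ↳ → → B│
└─────────┘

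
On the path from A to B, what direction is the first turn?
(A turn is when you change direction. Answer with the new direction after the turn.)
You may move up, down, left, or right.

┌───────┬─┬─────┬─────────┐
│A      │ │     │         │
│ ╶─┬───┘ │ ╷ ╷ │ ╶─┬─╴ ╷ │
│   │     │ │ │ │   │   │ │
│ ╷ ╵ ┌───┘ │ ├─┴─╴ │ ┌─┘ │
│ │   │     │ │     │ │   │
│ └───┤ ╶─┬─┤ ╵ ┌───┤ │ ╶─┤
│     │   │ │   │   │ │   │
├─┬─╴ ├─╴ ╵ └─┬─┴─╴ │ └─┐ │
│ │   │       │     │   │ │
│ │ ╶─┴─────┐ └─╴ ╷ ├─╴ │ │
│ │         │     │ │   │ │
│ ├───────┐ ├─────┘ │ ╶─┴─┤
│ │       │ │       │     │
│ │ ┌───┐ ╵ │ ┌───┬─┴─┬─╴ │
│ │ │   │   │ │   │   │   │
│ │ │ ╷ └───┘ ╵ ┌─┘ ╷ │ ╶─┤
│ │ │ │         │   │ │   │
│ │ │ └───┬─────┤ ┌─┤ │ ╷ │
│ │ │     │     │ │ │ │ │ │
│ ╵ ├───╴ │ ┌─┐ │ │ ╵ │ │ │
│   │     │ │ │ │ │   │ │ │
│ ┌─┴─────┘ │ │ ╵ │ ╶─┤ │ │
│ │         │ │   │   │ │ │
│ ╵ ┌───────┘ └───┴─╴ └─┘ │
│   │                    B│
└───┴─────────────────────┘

Directions: down, down, down, right, right, down, left, down, right, right, right, right, down, down, left, up, left, left, left, down, down, down, down, left, down, down, right, up, right, right, right, right, up, up, right, right, down, down, right, up, up, up, right, up, right, down, down, down, left, down, right, down, right, right
First turn direction: right

Solution:

┌───────┬─┬─────┬─────────┐
│A      │ │     │         │
│ ╶─┬───┘ │ ╷ ╷ │ ╶─┬─╴ ╷ │
│↓  │     │ │ │ │   │   │ │
│ ╷ ╵ ┌───┘ │ ├─┴─╴ │ ┌─┘ │
│↓│   │     │ │     │ │   │
│ └───┤ ╶─┬─┤ ╵ ┌───┤ │ ╶─┤
│↳ → ↓│   │ │   │   │ │   │
├─┬─╴ ├─╴ ╵ └─┬─┴─╴ │ └─┐ │
│ │↓ ↲│       │     │   │ │
│ │ ╶─┴─────┐ └─╴ ╷ ├─╴ │ │
│ │↳ → → → ↓│     │ │   │ │
│ ├───────┐ ├─────┘ │ ╶─┴─┤
│ │↓ ← ← ↰│↓│       │     │
│ │ ┌───┐ ╵ │ ┌───┬─┴─┬─╴ │
│ │↓│   │↑ ↲│ │   │↱ ↓│   │
│ │ │ ╷ └───┘ ╵ ┌─┘ ╷ │ ╶─┤
│ │↓│ │         │↱ ↑│↓│   │
│ │ │ └───┬─────┤ ┌─┤ │ ╷ │
│ │↓│     │↱ → ↓│↑│ │↓│ │ │
│ ╵ ├───╴ │ ┌─┐ │ │ ╵ │ │ │
│↓ ↲│     │↑│ │↓│↑│↓ ↲│ │ │
│ ┌─┴─────┘ │ │ ╵ │ ╶─┤ │ │
│↓│↱ → → → ↑│ │↳ ↑│↳ ↓│ │ │
│ ╵ ┌───────┘ └───┴─╴ └─┘ │
│↳ ↑│                ↳ → B│
└───┴─────────────────────┘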